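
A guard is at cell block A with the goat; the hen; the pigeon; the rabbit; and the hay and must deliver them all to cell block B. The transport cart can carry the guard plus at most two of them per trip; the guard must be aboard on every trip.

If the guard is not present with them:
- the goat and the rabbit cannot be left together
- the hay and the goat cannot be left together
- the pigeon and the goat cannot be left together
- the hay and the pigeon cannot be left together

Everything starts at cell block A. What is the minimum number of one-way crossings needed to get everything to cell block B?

7

Counting alone: the guard can take at most 2 across per trip to cell block B, so moving all 5 needs at least 3 loaded trips out, with a return between consecutive ones — at least 5 crossings.
The safety rule pushes this higher. Following every safe sequence of crossings, the most of the 5 that can be at cell block B as the transport cart arrives there on crossing 5 is 4 — never all 5.
So no plan with fewer than 7 crossings exists, and this one achieves 7:
1. Guard goes to cell block B with the goat and the pigeon.
2. Guard goes back to cell block A with the goat.
3. Guard goes to cell block B with the goat and the hen.
4. Guard goes back to cell block A with the goat.
5. Guard goes to cell block B with the goat and the rabbit.
6. Guard goes back to cell block A with the goat.
7. Guard goes to cell block B with the goat and the hay.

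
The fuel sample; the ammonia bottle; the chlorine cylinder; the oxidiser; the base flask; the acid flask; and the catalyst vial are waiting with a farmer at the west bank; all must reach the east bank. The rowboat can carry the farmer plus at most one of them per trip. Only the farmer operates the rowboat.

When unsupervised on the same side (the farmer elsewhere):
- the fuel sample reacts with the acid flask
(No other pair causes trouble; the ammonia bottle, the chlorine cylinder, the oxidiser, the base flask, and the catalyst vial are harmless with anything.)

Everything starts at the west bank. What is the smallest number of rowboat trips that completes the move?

13

Counting alone: the farmer can take at most 1 across per trip to the east bank, so moving all 7 needs at least 7 loaded trips out, with a return between consecutive ones — at least 13 crossings.
The plan below uses exactly 13 crossings, so it is optimal:
1. Farmer goes to the east bank with the fuel sample.  [the west bank: the acid flask, the ammonia bottle, the base flask, the catalyst vial, the chlorine cylinder, the oxidiser | the east bank: the fuel sample]
2. Farmer goes back to the west bank alone.  [the west bank: the acid flask, the ammonia bottle, the base flask, the catalyst vial, the chlorine cylinder, the oxidiser | the east bank: the fuel sample]
3. Farmer goes to the east bank with the ammonia bottle.  [the west bank: the acid flask, the base flask, the catalyst vial, the chlorine cylinder, the oxidiser | the east bank: the ammonia bottle, the fuel sample]
4. Farmer goes back to the west bank alone.  [the west bank: the acid flask, the base flask, the catalyst vial, the chlorine cylinder, the oxidiser | the east bank: the ammonia bottle, the fuel sample]
5. Farmer goes to the east bank with the chlorine cylinder.  [the west bank: the acid flask, the base flask, the catalyst vial, the oxidiser | the east bank: the ammonia bottle, the chlorine cylinder, the fuel sample]
6. Farmer goes back to the west bank alone.  [the west bank: the acid flask, the base flask, the catalyst vial, the oxidiser | the east bank: the ammonia bottle, the chlorine cylinder, the fuel sample]
7. Farmer goes to the east bank with the oxidiser.  [the west bank: the acid flask, the base flask, the catalyst vial | the east bank: the ammonia bottle, the chlorine cylinder, the fuel sample, the oxidiser]
8. Farmer goes back to the west bank alone.  [the west bank: the acid flask, the base flask, the catalyst vial | the east bank: the ammonia bottle, the chlorine cylinder, the fuel sample, the oxidiser]
9. Farmer goes to the east bank with the base flask.  [the west bank: the acid flask, the catalyst vial | the east bank: the ammonia bottle, the base flask, the chlorine cylinder, the fuel sample, the oxidiser]
10. Farmer goes back to the west bank alone.  [the west bank: the acid flask, the catalyst vial | the east bank: the ammonia bottle, the base flask, the chlorine cylinder, the fuel sample, the oxidiser]
11. Farmer goes to the east bank with the catalyst vial.  [the west bank: the acid flask | the east bank: the ammonia bottle, the base flask, the catalyst vial, the chlorine cylinder, the fuel sample, the oxidiser]
12. Farmer goes back to the west bank alone.  [the west bank: the acid flask | the east bank: the ammonia bottle, the base flask, the catalyst vial, the chlorine cylinder, the fuel sample, the oxidiser]
13. Farmer goes to the east bank with the acid flask.  [the west bank: — | the east bank: the acid flask, the ammonia bottle, the base flask, the catalyst vial, the chlorine cylinder, the fuel sample, the oxidiser]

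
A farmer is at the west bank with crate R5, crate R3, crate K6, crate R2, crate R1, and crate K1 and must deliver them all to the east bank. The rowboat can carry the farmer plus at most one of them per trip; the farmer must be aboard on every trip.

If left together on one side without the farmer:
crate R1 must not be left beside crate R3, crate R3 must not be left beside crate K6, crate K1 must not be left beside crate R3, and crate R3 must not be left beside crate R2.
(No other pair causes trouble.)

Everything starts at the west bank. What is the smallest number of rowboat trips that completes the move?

Following every safe sequence of crossings from the start, the most of the 6 that can be at the east bank as the rowboat arrives there on crossings 1, 3, 5 is 1, 2, 3 respectively; the best ever achieved is 3 of 6.
From crossing 7 on, no configuration arises that was not already reachable earlier: only 22 distinct safe configurations (who is on which side, and where the rowboat is) can ever be reached, none of them has everyone across, and every continuation just revisits them. So no valid plan exists.

impossible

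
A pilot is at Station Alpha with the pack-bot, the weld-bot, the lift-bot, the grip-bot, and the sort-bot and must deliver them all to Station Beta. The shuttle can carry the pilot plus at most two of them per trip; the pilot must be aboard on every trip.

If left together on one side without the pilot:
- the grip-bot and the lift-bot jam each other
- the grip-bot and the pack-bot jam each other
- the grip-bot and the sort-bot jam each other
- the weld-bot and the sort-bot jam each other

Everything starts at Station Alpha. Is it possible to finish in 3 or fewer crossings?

No

Counting alone: the pilot can take at most 2 across per trip to Station Beta, so moving all 5 needs at least 3 loaded trips out, with a return between consecutive ones — at least 5 crossings.
Since 3 < 5, 3 crossings cannot be enough. (The shortest complete plan in fact takes 5:)
1. Pilot goes to Station Beta with the grip-bot and the weld-bot.
2. Pilot goes back to Station Alpha alone.
3. Pilot goes to Station Beta with the lift-bot and the pack-bot.
4. Pilot goes back to Station Alpha with the grip-bot.
5. Pilot goes to Station Beta with the grip-bot and the sort-bot.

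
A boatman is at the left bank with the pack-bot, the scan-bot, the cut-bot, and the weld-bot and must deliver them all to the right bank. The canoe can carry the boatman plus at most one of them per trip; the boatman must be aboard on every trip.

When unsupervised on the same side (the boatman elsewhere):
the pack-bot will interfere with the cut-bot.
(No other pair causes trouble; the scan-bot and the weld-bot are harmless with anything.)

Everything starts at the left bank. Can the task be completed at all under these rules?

Yes

1. Boatman goes to the right bank with the pack-bot.  [the left bank: the cut-bot, the scan-bot, the weld-bot | the right bank: the pack-bot]
2. Boatman goes back to the left bank alone.  [the left bank: the cut-bot, the scan-bot, the weld-bot | the right bank: the pack-bot]
3. Boatman goes to the right bank with the scan-bot.  [the left bank: the cut-bot, the weld-bot | the right bank: the pack-bot, the scan-bot]
4. Boatman goes back to the left bank alone.  [the left bank: the cut-bot, the weld-bot | the right bank: the pack-bot, the scan-bot]
5. Boatman goes to the right bank with the weld-bot.  [the left bank: the cut-bot | the right bank: the pack-bot, the scan-bot, the weld-bot]
6. Boatman goes back to the left bank alone.  [the left bank: the cut-bot | the right bank: the pack-bot, the scan-bot, the weld-bot]
7. Boatman goes to the right bank with the cut-bot.  [the left bank: — | the right bank: the cut-bot, the pack-bot, the scan-bot, the weld-bot]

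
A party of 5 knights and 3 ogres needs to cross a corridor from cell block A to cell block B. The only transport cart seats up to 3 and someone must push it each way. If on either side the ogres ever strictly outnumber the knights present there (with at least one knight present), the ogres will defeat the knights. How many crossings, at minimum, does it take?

7

Counting alone: each trip to cell block B takes at most 3 across and each return brings at least 1 back, so after t trips out (and t−1 returns) at most 3t − (t−1) of the 8 are across; that first reaches 8 at t = 4, so at least 7 crossings are needed.
The plan below uses exactly 7 crossings, so it is optimal:
1. 2 ogres → cell block B.  (cell block A: 5K 1O; cell block B: 0K 2O)
2. 1 ogre ← cell block A.  (cell block A: 5K 2O; cell block B: 0K 1O)
3. 2 knights and 1 ogre → cell block B.  (cell block A: 3K 1O; cell block B: 2K 2O)
4. 1 ogre ← cell block A.  (cell block A: 3K 2O; cell block B: 2K 1O)
5. 1 knight and 2 ogres → cell block B.  (cell block A: 2K 0O; cell block B: 3K 3O)
6. 1 ogre ← cell block A.  (cell block A: 2K 1O; cell block B: 3K 2O)
7. 2 knights and 1 ogre → cell block B.  (cell block A: 0K 0O; cell block B: 5K 3O)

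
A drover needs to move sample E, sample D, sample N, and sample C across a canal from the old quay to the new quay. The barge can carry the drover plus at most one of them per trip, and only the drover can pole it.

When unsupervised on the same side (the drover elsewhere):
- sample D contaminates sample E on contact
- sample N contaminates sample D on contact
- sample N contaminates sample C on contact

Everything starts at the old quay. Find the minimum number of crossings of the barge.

Whatever the first load, the items left behind include a forbidden pair without the drover. No opening move is safe, so no plan exists.

impossible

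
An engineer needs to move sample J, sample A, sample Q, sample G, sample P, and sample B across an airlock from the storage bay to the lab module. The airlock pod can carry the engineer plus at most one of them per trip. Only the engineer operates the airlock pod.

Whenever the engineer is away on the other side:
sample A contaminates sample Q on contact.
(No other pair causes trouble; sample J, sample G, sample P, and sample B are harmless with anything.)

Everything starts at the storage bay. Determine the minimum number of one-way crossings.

Counting alone: the engineer can take at most 1 across per trip to the lab module, so moving all 6 needs at least 6 loaded trips out, with a return between consecutive ones — at least 11 crossings.
The plan below uses exactly 11 crossings, so it is optimal:
1. Engineer goes to the lab module with sample A.  [the storage bay: sample B, sample G, sample J, sample P, sample Q | the lab module: sample A]
2. Engineer goes back to the storage bay alone.  [the storage bay: sample B, sample G, sample J, sample P, sample Q | the lab module: sample A]
3. Engineer goes to the lab module with sample J.  [the storage bay: sample B, sample G, sample P, sample Q | the lab module: sample A, sample J]
4. Engineer goes back to the storage bay alone.  [the storage bay: sample B, sample G, sample P, sample Q | the lab module: sample A, sample J]
5. Engineer goes to the lab module with sample G.  [the storage bay: sample B, sample P, sample Q | the lab module: sample A, sample G, sample J]
6. Engineer goes back to the storage bay alone.  [the storage bay: sample B, sample P, sample Q | the lab module: sample A, sample G, sample J]
7. Engineer goes to the lab module with sample P.  [the storage bay: sample B, sample Q | the lab module: sample A, sample G, sample J, sample P]
8. Engineer goes back to the storage bay alone.  [the storage bay: sample B, sample Q | the lab module: sample A, sample G, sample J, sample P]
9. Engineer goes to the lab module with sample B.  [the storage bay: sample Q | the lab module: sample A, sample B, sample G, sample J, sample P]
10. Engineer goes back to the storage bay alone.  [the storage bay: sample Q | the lab module: sample A, sample B, sample G, sample J, sample P]
11. Engineer goes to the lab module with sample Q.  [the storage bay: — | the lab module: sample A, sample B, sample G, sample J, sample P, sample Q]

11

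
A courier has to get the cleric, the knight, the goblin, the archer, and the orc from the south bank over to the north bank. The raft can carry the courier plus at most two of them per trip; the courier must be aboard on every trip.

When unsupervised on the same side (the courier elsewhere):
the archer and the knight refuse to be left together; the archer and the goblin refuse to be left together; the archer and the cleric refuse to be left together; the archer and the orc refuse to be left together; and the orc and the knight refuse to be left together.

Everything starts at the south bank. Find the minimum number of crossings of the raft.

Counting alone: the courier can take at most 2 across per trip to the north bank, so moving all 5 needs at least 3 loaded trips out, with a return between consecutive ones — at least 5 crossings.
The safety rule pushes this higher. Following every safe sequence of crossings, the most of the 5 that can be at the north bank as the raft arrives there on crossing 5 is 4 — never all 5.
So no plan with fewer than 7 crossings exists, and this one achieves 7:
1. Courier goes to the north bank with the archer and the knight.
2. Courier goes back to the south bank with the knight.
3. Courier goes to the north bank with the cleric and the knight.
4. Courier goes back to the south bank with the archer.
5. Courier goes to the north bank with the archer and the goblin.
6. Courier goes back to the south bank with the archer.
7. Courier goes to the north bank with the archer and the orc.

7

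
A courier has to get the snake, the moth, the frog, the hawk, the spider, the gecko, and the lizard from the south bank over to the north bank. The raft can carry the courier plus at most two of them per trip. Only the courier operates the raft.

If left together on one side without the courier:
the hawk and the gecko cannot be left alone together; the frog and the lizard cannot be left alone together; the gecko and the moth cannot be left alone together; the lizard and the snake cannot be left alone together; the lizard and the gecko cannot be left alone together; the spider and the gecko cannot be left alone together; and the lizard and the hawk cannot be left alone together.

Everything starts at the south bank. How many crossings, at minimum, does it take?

Counting alone: the courier can take at most 2 across per trip to the north bank, so moving all 7 needs at least 4 loaded trips out, with a return between consecutive ones — at least 7 crossings.
The safety rule pushes this higher. Following every safe sequence of crossings, the most of the 7 that can be at the north bank as the raft arrives there on crossings 7, 9 is 5, 6 respectively — never all 7.
So no plan with fewer than 11 crossings exists, and this one achieves 11:
1. Courier goes to the north bank with the gecko and the lizard.  [the south bank: the frog, the hawk, the moth, the snake, the spider | the north bank: the gecko, the lizard]
2. Courier goes back to the south bank with the gecko.  [the south bank: the frog, the gecko, the hawk, the moth, the snake, the spider | the north bank: the lizard]
3. Courier goes to the north bank with the gecko and the snake.  [the south bank: the frog, the hawk, the moth, the spider | the north bank: the gecko, the lizard, the snake]
4. Courier goes back to the south bank with the lizard.  [the south bank: the frog, the hawk, the lizard, the moth, the spider | the north bank: the gecko, the snake]
5. Courier goes to the north bank with the frog and the hawk.  [the south bank: the lizard, the moth, the spider | the north bank: the frog, the gecko, the hawk, the snake]
6. Courier goes back to the south bank with the hawk.  [the south bank: the hawk, the lizard, the moth, the spider | the north bank: the frog, the gecko, the snake]
7. Courier goes to the north bank with the hawk and the moth.  [the south bank: the lizard, the spider | the north bank: the frog, the gecko, the hawk, the moth, the snake]
8. Courier goes back to the south bank with the gecko.  [the south bank: the gecko, the lizard, the spider | the north bank: the frog, the hawk, the moth, the snake]
9. Courier goes to the north bank with the gecko and the spider.  [the south bank: the lizard | the north bank: the frog, the gecko, the hawk, the moth, the snake, the spider]
10. Courier goes back to the south bank with the gecko.  [the south bank: the gecko, the lizard | the north bank: the frog, the hawk, the moth, the snake, the spider]
11. Courier goes to the north bank with the gecko and the lizard.  [the south bank: — | the north bank: the frog, the gecko, the hawk, the lizard, the moth, the snake, the spider]

11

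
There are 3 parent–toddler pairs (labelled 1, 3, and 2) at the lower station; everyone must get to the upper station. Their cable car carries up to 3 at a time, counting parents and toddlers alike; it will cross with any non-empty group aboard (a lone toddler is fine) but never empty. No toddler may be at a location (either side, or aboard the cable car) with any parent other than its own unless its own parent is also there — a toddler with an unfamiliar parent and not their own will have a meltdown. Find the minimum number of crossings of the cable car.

Counting alone: each trip to the upper station takes at most 3 across and each return brings at least 1 back, so after t trips out (and t−1 returns) at most 3t − (t−1) of the 6 are across; that first reaches 6 at t = 3, so at least 5 crossings are needed.
The plan below uses exactly 5 crossings, so it is optimal:
1. parent 1 and toddler 1 cross → the upper station.
2. parent 1 crosses ← the lower station.
3. parent 1, parent 2, and parent 3 cross → the upper station.
4. toddler 1 crosses ← the lower station.
5. toddler 1, toddler 2, and toddler 3 cross → the upper station.

5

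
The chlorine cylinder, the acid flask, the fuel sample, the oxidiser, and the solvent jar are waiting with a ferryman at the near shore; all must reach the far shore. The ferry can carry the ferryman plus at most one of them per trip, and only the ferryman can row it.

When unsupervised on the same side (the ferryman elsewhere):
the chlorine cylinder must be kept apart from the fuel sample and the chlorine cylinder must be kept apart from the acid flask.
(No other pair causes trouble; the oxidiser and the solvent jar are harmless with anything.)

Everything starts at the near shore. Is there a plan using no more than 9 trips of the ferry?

No

Counting alone: the ferryman can take at most 1 across per trip to the far shore, so moving all 5 needs at least 5 loaded trips out, with a return between consecutive ones — at least 9 crossings.
The safety rule pushes this higher. Following every safe sequence of crossings, the most of the 5 that can be at the far shore as the ferry arrives there on crossing 9 is 4 — never all 5.
So the move cannot be finished within 9 crossings. (The shortest complete plan takes 11:)
1. Ferryman goes to the far shore with the chlorine cylinder.
2. Ferryman goes back to the near shore alone.
3. Ferryman goes to the far shore with the acid flask.
4. Ferryman goes back to the near shore with the chlorine cylinder.
5. Ferryman goes to the far shore with the fuel sample.
6. Ferryman goes back to the near shore alone.
7. Ferryman goes to the far shore with the oxidiser.
8. Ferryman goes back to the near shore alone.
9. Ferryman goes to the far shore with the solvent jar.
10. Ferryman goes back to the near shore alone.
11. Ferryman goes to the far shore with the chlorine cylinder.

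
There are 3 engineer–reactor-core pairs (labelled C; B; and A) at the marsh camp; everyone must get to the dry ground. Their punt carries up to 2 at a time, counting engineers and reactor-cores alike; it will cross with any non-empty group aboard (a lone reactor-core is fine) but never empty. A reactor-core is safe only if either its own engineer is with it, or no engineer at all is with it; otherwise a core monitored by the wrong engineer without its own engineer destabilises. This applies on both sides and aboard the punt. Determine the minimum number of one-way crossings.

11

Counting alone: each trip to the dry ground takes at most 2 across and each return brings at least 1 back, so after t trips out (and t−1 returns) at most 2t − (t−1) of the 6 are across; that first reaches 6 at t = 5, so at least 9 crossings are needed.
The safety rule pushes this higher. Following every safe sequence of crossings, the most of the 6 that can be at the dry ground as the punt arrives there on crossing 9 is 5 — never all 6.
So no plan with fewer than 11 crossings exists, and this one achieves 11:
1. engineer C and reactor-core C cross → the dry ground.
2. engineer C crosses ← the marsh camp.
3. reactor-core A and reactor-core B cross → the dry ground.
4. reactor-core C crosses ← the marsh camp.
5. engineer A and engineer B cross → the dry ground.
6. engineer B and reactor-core B cross ← the marsh camp.
7. engineer B and engineer C cross → the dry ground.
8. reactor-core A crosses ← the marsh camp.
9. reactor-core B and reactor-core C cross → the dry ground.
10. engineer A crosses ← the marsh camp.
11. engineer A and reactor-core A cross → the dry ground.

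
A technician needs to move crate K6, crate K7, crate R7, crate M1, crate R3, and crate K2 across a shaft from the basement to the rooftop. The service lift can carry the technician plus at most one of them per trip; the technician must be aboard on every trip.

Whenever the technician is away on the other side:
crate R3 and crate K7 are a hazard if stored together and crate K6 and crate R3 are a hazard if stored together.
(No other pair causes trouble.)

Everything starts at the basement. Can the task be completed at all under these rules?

Yes

1. Technician goes to the rooftop with crate R3.  [the basement: crate K2, crate K6, crate K7, crate M1, crate R7 | the rooftop: crate R3]
2. Technician goes back to the basement alone.  [the basement: crate K2, crate K6, crate K7, crate M1, crate R7 | the rooftop: crate R3]
3. Technician goes to the rooftop with crate K6.  [the basement: crate K2, crate K7, crate M1, crate R7 | the rooftop: crate K6, crate R3]
4. Technician goes back to the basement with crate R3.  [the basement: crate K2, crate K7, crate M1, crate R3, crate R7 | the rooftop: crate K6]
5. Technician goes to the rooftop with crate K7.  [the basement: crate K2, crate M1, crate R3, crate R7 | the rooftop: crate K6, crate K7]
6. Technician goes back to the basement alone.  [the basement: crate K2, crate M1, crate R3, crate R7 | the rooftop: crate K6, crate K7]
7. Technician goes to the rooftop with crate R7.  [the basement: crate K2, crate M1, crate R3 | the rooftop: crate K6, crate K7, crate R7]
8. Technician goes back to the basement alone.  [the basement: crate K2, crate M1, crate R3 | the rooftop: crate K6, crate K7, crate R7]
9. Technician goes to the rooftop with crate M1.  [the basement: crate K2, crate R3 | the rooftop: crate K6, crate K7, crate M1, crate R7]
10. Technician goes back to the basement alone.  [the basement: crate K2, crate R3 | the rooftop: crate K6, crate K7, crate M1, crate R7]
11. Technician goes to the rooftop with crate K2.  [the basement: crate R3 | the rooftop: crate K2, crate K6, crate K7, crate M1, crate R7]
12. Technician goes back to the basement alone.  [the basement: crate R3 | the rooftop: crate K2, crate K6, crate K7, crate M1, crate R7]
13. Technician goes to the rooftop with crate R3.  [the basement: — | the rooftop: crate K2, crate K6, crate K7, crate M1, crate R3, crate R7]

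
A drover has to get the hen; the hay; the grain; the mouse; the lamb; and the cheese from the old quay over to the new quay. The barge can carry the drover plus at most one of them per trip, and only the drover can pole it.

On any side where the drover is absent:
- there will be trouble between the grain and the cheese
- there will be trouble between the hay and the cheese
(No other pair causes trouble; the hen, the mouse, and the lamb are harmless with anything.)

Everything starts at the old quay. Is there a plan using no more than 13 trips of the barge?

Yes

Yes — this plan uses 13 crossings (≤ 13):
1. Drover goes to the new quay with the cheese.
2. Drover goes back to the old quay alone.
3. Drover goes to the new quay with the hen.
4. Drover goes back to the old quay alone.
5. Drover goes to the new quay with the hay.
6. Drover goes back to the old quay with the cheese.
7. Drover goes to the new quay with the grain.
8. Drover goes back to the old quay alone.
9. Drover goes to the new quay with the mouse.
10. Drover goes back to the old quay alone.
11. Drover goes to the new quay with the lamb.
12. Drover goes back to the old quay alone.
13. Drover goes to the new quay with the cheese.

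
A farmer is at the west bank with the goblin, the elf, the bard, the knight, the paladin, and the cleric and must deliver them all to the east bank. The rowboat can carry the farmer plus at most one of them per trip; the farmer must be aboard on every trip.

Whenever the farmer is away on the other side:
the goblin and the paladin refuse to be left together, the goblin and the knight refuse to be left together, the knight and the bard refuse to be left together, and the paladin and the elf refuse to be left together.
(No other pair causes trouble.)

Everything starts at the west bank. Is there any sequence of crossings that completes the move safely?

Whatever the first load, the items left behind include a forbidden pair without the farmer. No opening move is safe, so no plan exists.

No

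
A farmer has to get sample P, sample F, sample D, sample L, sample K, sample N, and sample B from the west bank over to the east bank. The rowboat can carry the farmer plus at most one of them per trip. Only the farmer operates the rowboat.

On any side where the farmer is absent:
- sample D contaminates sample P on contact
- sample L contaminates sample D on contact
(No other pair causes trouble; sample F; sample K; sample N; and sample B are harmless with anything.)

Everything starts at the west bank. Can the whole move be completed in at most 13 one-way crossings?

No

Counting alone: the farmer can take at most 1 across per trip to the east bank, so moving all 7 needs at least 7 loaded trips out, with a return between consecutive ones — at least 13 crossings.
The safety rule pushes this higher. Following every safe sequence of crossings, the most of the 7 that can be at the east bank as the rowboat arrives there on crossing 13 is 6 — never all 7.
So the move cannot be finished within 13 crossings. (The shortest complete plan takes 15:)
1. Farmer goes to the east bank with sample D.
2. Farmer goes back to the west bank alone.
3. Farmer goes to the east bank with sample P.
4. Farmer goes back to the west bank with sample D.
5. Farmer goes to the east bank with sample L.
6. Farmer goes back to the west bank alone.
7. Farmer goes to the east bank with sample F.
8. Farmer goes back to the west bank alone.
9. Farmer goes to the east bank with sample K.
10. Farmer goes back to the west bank alone.
11. Farmer goes to the east bank with sample N.
12. Farmer goes back to the west bank alone.
13. Farmer goes to the east bank with sample B.
14. Farmer goes back to the west bank alone.
15. Farmer goes to the east bank with sample D.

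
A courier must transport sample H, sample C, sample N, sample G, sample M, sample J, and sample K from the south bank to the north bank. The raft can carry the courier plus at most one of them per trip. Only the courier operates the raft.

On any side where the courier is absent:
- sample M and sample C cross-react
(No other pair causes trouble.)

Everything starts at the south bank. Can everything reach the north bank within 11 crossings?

Counting alone: the courier can take at most 1 across per trip to the north bank, so moving all 7 needs at least 7 loaded trips out, with a return between consecutive ones — at least 13 crossings.
Since 11 < 13, 11 crossings cannot be enough. (The shortest complete plan in fact takes 13:)
1. Courier goes to the north bank with sample C.
2. Courier goes back to the south bank alone.
3. Courier goes to the north bank with sample H.
4. Courier goes back to the south bank alone.
5. Courier goes to the north bank with sample N.
6. Courier goes back to the south bank alone.
7. Courier goes to the north bank with sample G.
8. Courier goes back to the south bank alone.
9. Courier goes to the north bank with sample J.
10. Courier goes back to the south bank alone.
11. Courier goes to the north bank with sample K.
12. Courier goes back to the south bank alone.
13. Courier goes to the north bank with sample M.

No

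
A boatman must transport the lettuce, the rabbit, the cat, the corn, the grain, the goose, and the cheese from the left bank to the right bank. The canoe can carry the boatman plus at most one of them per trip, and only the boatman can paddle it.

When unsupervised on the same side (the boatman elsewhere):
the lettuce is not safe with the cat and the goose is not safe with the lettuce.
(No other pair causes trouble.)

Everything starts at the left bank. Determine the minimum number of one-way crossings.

15

Counting alone: the boatman can take at most 1 across per trip to the right bank, so moving all 7 needs at least 7 loaded trips out, with a return between consecutive ones — at least 13 crossings.
The safety rule pushes this higher. Following every safe sequence of crossings, the most of the 7 that can be at the right bank as the canoe arrives there on crossing 13 is 6 — never all 7.
So no plan with fewer than 15 crossings exists, and this one achieves 15:
1. Boatman goes to the right bank with the lettuce.  [the left bank: the cat, the cheese, the corn, the goose, the grain, the rabbit | the right bank: the lettuce]
2. Boatman goes back to the left bank alone.  [the left bank: the cat, the cheese, the corn, the goose, the grain, the rabbit | the right bank: the lettuce]
3. Boatman goes to the right bank with the rabbit.  [the left bank: the cat, the cheese, the corn, the goose, the grain | the right bank: the lettuce, the rabbit]
4. Boatman goes back to the left bank alone.  [the left bank: the cat, the cheese, the corn, the goose, the grain | the right bank: the lettuce, the rabbit]
5. Boatman goes to the right bank with the cat.  [the left bank: the cheese, the corn, the goose, the grain | the right bank: the cat, the lettuce, the rabbit]
6. Boatman goes back to the left bank with the lettuce.  [the left bank: the cheese, the corn, the goose, the grain, the lettuce | the right bank: the cat, the rabbit]
7. Boatman goes to the right bank with the goose.  [the left bank: the cheese, the corn, the grain, the lettuce | the right bank: the cat, the goose, the rabbit]
8. Boatman goes back to the left bank alone.  [the left bank: the cheese, the corn, the grain, the lettuce | the right bank: the cat, the goose, the rabbit]
9. Boatman goes to the right bank with the corn.  [the left bank: the cheese, the grain, the lettuce | the right bank: the cat, the corn, the goose, the rabbit]
10. Boatman goes back to the left bank alone.  [the left bank: the cheese, the grain, the lettuce | the right bank: the cat, the corn, the goose, the rabbit]
11. Boatman goes to the right bank with the grain.  [the left bank: the cheese, the lettuce | the right bank: the cat, the corn, the goose, the grain, the rabbit]
12. Boatman goes back to the left bank alone.  [the left bank: the cheese, the lettuce | the right bank: the cat, the corn, the goose, the grain, the rabbit]
13. Boatman goes to the right bank with the cheese.  [the left bank: the lettuce | the right bank: the cat, the cheese, the corn, the goose, the grain, the rabbit]
14. Boatman goes back to the left bank alone.  [the left bank: the lettuce | the right bank: the cat, the cheese, the corn, the goose, the grain, the rabbit]
15. Boatman goes to the right bank with the lettuce.  [the left bank: — | the right bank: the cat, the cheese, the corn, the goose, the grain, the lettuce, the rabbit]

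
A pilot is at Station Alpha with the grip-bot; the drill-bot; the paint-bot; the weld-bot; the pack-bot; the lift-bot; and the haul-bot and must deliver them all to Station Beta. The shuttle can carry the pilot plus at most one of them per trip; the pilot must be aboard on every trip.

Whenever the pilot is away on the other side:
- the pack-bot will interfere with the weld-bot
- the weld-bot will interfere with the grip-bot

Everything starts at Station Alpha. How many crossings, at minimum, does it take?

15

Counting alone: the pilot can take at most 1 across per trip to Station Beta, so moving all 7 needs at least 7 loaded trips out, with a return between consecutive ones — at least 13 crossings.
The safety rule pushes this higher. Following every safe sequence of crossings, the most of the 7 that can be at Station Beta as the shuttle arrives there on crossing 13 is 6 — never all 7.
So no plan with fewer than 15 crossings exists, and this one achieves 15:
1. Pilot goes to Station Beta with the weld-bot.  [Station Alpha: the drill-bot, the grip-bot, the haul-bot, the lift-bot, the pack-bot, the paint-bot | Station Beta: the weld-bot]
2. Pilot goes back to Station Alpha alone.  [Station Alpha: the drill-bot, the grip-bot, the haul-bot, the lift-bot, the pack-bot, the paint-bot | Station Beta: the weld-bot]
3. Pilot goes to Station Beta with the grip-bot.  [Station Alpha: the drill-bot, the haul-bot, the lift-bot, the pack-bot, the paint-bot | Station Beta: the grip-bot, the weld-bot]
4. Pilot goes back to Station Alpha with the weld-bot.  [Station Alpha: the drill-bot, the haul-bot, the lift-bot, the pack-bot, the paint-bot, the weld-bot | Station Beta: the grip-bot]
5. Pilot goes to Station Beta with the pack-bot.  [Station Alpha: the drill-bot, the haul-bot, the lift-bot, the paint-bot, the weld-bot | Station Beta: the grip-bot, the pack-bot]
6. Pilot goes back to Station Alpha alone.  [Station Alpha: the drill-bot, the haul-bot, the lift-bot, the paint-bot, the weld-bot | Station Beta: the grip-bot, the pack-bot]
7. Pilot goes to Station Beta with the drill-bot.  [Station Alpha: the haul-bot, the lift-bot, the paint-bot, the weld-bot | Station Beta: the drill-bot, the grip-bot, the pack-bot]
8. Pilot goes back to Station Alpha alone.  [Station Alpha: the haul-bot, the lift-bot, the paint-bot, the weld-bot | Station Beta: the drill-bot, the grip-bot, the pack-bot]
9. Pilot goes to Station Beta with the paint-bot.  [Station Alpha: the haul-bot, the lift-bot, the weld-bot | Station Beta: the drill-bot, the grip-bot, the pack-bot, the paint-bot]
10. Pilot goes back to Station Alpha alone.  [Station Alpha: the haul-bot, the lift-bot, the weld-bot | Station Beta: the drill-bot, the grip-bot, the pack-bot, the paint-bot]
11. Pilot goes to Station Beta with the lift-bot.  [Station Alpha: the haul-bot, the weld-bot | Station Beta: the drill-bot, the grip-bot, the lift-bot, the pack-bot, the paint-bot]
12. Pilot goes back to Station Alpha alone.  [Station Alpha: the haul-bot, the weld-bot | Station Beta: the drill-bot, the grip-bot, the lift-bot, the pack-bot, the paint-bot]
13. Pilot goes to Station Beta with the haul-bot.  [Station Alpha: the weld-bot | Station Beta: the drill-bot, the grip-bot, the haul-bot, the lift-bot, the pack-bot, the paint-bot]
14. Pilot goes back to Station Alpha alone.  [Station Alpha: the weld-bot | Station Beta: the drill-bot, the grip-bot, the haul-bot, the lift-bot, the pack-bot, the paint-bot]
15. Pilot goes to Station Beta with the weld-bot.  [Station Alpha: — | Station Beta: the drill-bot, the grip-bot, the haul-bot, the lift-bot, the pack-bot, the paint-bot, the weld-bot]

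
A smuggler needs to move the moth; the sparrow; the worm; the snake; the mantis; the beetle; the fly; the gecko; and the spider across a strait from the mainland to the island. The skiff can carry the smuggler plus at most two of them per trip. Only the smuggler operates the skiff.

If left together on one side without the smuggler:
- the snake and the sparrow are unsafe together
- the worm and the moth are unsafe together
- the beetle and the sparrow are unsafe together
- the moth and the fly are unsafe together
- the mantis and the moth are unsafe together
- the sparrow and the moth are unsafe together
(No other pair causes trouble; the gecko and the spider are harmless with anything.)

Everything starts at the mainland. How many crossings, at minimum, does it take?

Counting alone: the smuggler can take at most 2 across per trip to the island, so moving all 9 needs at least 5 loaded trips out, with a return between consecutive ones — at least 9 crossings.
The safety rule pushes this higher. Following every safe sequence of crossings, the most of the 9 that can be at the island as the skiff arrives there on crossing 9 is 8 — never all 9.
So no plan with fewer than 11 crossings exists, and this one achieves 11:
1. Smuggler goes to the island with the moth and the sparrow.  [the mainland: the beetle, the fly, the gecko, the mantis, the snake, the spider, the worm | the island: the moth, the sparrow]
2. Smuggler goes back to the mainland with the moth.  [the mainland: the beetle, the fly, the gecko, the mantis, the moth, the snake, the spider, the worm | the island: the sparrow]
3. Smuggler goes to the island with the moth and the worm.  [the mainland: the beetle, the fly, the gecko, the mantis, the snake, the spider | the island: the moth, the sparrow, the worm]
4. Smuggler goes back to the mainland with the moth.  [the mainland: the beetle, the fly, the gecko, the mantis, the moth, the snake, the spider | the island: the sparrow, the worm]
5. Smuggler goes to the island with the fly and the mantis.  [the mainland: the beetle, the gecko, the moth, the snake, the spider | the island: the fly, the mantis, the sparrow, the worm]
6. Smuggler goes back to the mainland alone.  [the mainland: the beetle, the gecko, the moth, the snake, the spider | the island: the fly, the mantis, the sparrow, the worm]
7. Smuggler goes to the island with the gecko and the spider.  [the mainland: the beetle, the moth, the snake | the island: the fly, the gecko, the mantis, the sparrow, the spider, the worm]
8. Smuggler goes back to the mainland alone.  [the mainland: the beetle, the moth, the snake | the island: the fly, the gecko, the mantis, the sparrow, the spider, the worm]
9. Smuggler goes to the island with the beetle and the snake.  [the mainland: the moth | the island: the beetle, the fly, the gecko, the mantis, the snake, the sparrow, the spider, the worm]
10. Smuggler goes back to the mainland with the sparrow.  [the mainland: the moth, the sparrow | the island: the beetle, the fly, the gecko, the mantis, the snake, the spider, the worm]
11. Smuggler goes to the island with the moth and the sparrow.  [the mainland: — | the island: the beetle, the fly, the gecko, the mantis, the moth, the snake, the sparrow, the spider, the worm]

11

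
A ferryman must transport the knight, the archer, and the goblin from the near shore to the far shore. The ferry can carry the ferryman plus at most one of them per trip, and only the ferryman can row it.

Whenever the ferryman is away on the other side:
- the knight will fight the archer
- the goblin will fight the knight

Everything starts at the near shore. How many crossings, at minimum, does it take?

7

Counting alone: the ferryman can take at most 1 across per trip to the far shore, so moving all 3 needs at least 3 loaded trips out, with a return between consecutive ones — at least 5 crossings.
The safety rule pushes this higher. Following every safe sequence of crossings, the most of the 3 that can be at the far shore as the ferry arrives there on crossing 5 is 2 — never all 3.
So no plan with fewer than 7 crossings exists, and this one achieves 7:
1. Ferryman goes to the far shore with the knight.  [the near shore: the archer, the goblin | the far shore: the knight]
2. Ferryman goes back to the near shore alone.  [the near shore: the archer, the goblin | the far shore: the knight]
3. Ferryman goes to the far shore with the archer.  [the near shore: the goblin | the far shore: the archer, the knight]
4. Ferryman goes back to the near shore with the knight.  [the near shore: the goblin, the knight | the far shore: the archer]
5. Ferryman goes to the far shore with the goblin.  [the near shore: the knight | the far shore: the archer, the goblin]
6. Ferryman goes back to the near shore alone.  [the near shore: the knight | the far shore: the archer, the goblin]
7. Ferryman goes to the far shore with the knight.  [the near shore: — | the far shore: the archer, the goblin, the knight]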